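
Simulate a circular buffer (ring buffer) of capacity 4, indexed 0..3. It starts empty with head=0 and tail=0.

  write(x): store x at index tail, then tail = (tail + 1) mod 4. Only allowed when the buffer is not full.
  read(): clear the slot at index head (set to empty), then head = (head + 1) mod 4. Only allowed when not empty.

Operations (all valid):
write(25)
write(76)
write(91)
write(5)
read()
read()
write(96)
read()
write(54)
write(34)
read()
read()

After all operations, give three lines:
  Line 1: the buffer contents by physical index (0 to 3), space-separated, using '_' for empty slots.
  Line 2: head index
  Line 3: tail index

Answer: _ 54 34 _
1
3

Derivation:
write(25): buf=[25 _ _ _], head=0, tail=1, size=1
write(76): buf=[25 76 _ _], head=0, tail=2, size=2
write(91): buf=[25 76 91 _], head=0, tail=3, size=3
write(5): buf=[25 76 91 5], head=0, tail=0, size=4
read(): buf=[_ 76 91 5], head=1, tail=0, size=3
read(): buf=[_ _ 91 5], head=2, tail=0, size=2
write(96): buf=[96 _ 91 5], head=2, tail=1, size=3
read(): buf=[96 _ _ 5], head=3, tail=1, size=2
write(54): buf=[96 54 _ 5], head=3, tail=2, size=3
write(34): buf=[96 54 34 5], head=3, tail=3, size=4
read(): buf=[96 54 34 _], head=0, tail=3, size=3
read(): buf=[_ 54 34 _], head=1, tail=3, size=2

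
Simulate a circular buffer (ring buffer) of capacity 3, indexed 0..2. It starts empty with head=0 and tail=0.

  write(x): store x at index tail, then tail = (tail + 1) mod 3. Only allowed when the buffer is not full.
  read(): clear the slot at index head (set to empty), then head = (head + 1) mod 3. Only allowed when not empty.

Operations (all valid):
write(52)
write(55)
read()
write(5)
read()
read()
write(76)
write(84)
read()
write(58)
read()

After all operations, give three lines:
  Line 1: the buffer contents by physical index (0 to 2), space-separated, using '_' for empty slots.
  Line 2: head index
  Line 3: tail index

Answer: _ _ 58
2
0

Derivation:
write(52): buf=[52 _ _], head=0, tail=1, size=1
write(55): buf=[52 55 _], head=0, tail=2, size=2
read(): buf=[_ 55 _], head=1, tail=2, size=1
write(5): buf=[_ 55 5], head=1, tail=0, size=2
read(): buf=[_ _ 5], head=2, tail=0, size=1
read(): buf=[_ _ _], head=0, tail=0, size=0
write(76): buf=[76 _ _], head=0, tail=1, size=1
write(84): buf=[76 84 _], head=0, tail=2, size=2
read(): buf=[_ 84 _], head=1, tail=2, size=1
write(58): buf=[_ 84 58], head=1, tail=0, size=2
read(): buf=[_ _ 58], head=2, tail=0, size=1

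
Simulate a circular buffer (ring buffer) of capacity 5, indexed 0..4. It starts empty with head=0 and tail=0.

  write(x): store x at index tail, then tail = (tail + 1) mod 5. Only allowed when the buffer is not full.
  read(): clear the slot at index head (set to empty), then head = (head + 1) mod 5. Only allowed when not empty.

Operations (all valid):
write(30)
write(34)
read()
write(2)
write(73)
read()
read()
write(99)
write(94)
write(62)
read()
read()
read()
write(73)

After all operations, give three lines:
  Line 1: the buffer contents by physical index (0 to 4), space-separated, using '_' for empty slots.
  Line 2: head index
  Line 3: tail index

Answer: _ 62 73 _ _
1
3

Derivation:
write(30): buf=[30 _ _ _ _], head=0, tail=1, size=1
write(34): buf=[30 34 _ _ _], head=0, tail=2, size=2
read(): buf=[_ 34 _ _ _], head=1, tail=2, size=1
write(2): buf=[_ 34 2 _ _], head=1, tail=3, size=2
write(73): buf=[_ 34 2 73 _], head=1, tail=4, size=3
read(): buf=[_ _ 2 73 _], head=2, tail=4, size=2
read(): buf=[_ _ _ 73 _], head=3, tail=4, size=1
write(99): buf=[_ _ _ 73 99], head=3, tail=0, size=2
write(94): buf=[94 _ _ 73 99], head=3, tail=1, size=3
write(62): buf=[94 62 _ 73 99], head=3, tail=2, size=4
read(): buf=[94 62 _ _ 99], head=4, tail=2, size=3
read(): buf=[94 62 _ _ _], head=0, tail=2, size=2
read(): buf=[_ 62 _ _ _], head=1, tail=2, size=1
write(73): buf=[_ 62 73 _ _], head=1, tail=3, size=2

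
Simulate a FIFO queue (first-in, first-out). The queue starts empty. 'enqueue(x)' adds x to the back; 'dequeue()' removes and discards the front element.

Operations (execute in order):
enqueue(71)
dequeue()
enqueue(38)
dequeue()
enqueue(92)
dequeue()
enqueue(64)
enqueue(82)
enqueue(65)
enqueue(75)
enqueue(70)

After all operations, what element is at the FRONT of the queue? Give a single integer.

enqueue(71): queue = [71]
dequeue(): queue = []
enqueue(38): queue = [38]
dequeue(): queue = []
enqueue(92): queue = [92]
dequeue(): queue = []
enqueue(64): queue = [64]
enqueue(82): queue = [64, 82]
enqueue(65): queue = [64, 82, 65]
enqueue(75): queue = [64, 82, 65, 75]
enqueue(70): queue = [64, 82, 65, 75, 70]

Answer: 64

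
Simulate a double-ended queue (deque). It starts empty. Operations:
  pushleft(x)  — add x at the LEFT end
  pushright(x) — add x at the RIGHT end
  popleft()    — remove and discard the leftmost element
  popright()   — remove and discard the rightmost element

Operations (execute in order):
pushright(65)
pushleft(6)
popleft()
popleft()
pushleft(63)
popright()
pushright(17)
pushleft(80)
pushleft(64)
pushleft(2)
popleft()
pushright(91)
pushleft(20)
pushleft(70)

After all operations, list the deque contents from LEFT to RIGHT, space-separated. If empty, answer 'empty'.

Answer: 70 20 64 80 17 91

Derivation:
pushright(65): [65]
pushleft(6): [6, 65]
popleft(): [65]
popleft(): []
pushleft(63): [63]
popright(): []
pushright(17): [17]
pushleft(80): [80, 17]
pushleft(64): [64, 80, 17]
pushleft(2): [2, 64, 80, 17]
popleft(): [64, 80, 17]
pushright(91): [64, 80, 17, 91]
pushleft(20): [20, 64, 80, 17, 91]
pushleft(70): [70, 20, 64, 80, 17, 91]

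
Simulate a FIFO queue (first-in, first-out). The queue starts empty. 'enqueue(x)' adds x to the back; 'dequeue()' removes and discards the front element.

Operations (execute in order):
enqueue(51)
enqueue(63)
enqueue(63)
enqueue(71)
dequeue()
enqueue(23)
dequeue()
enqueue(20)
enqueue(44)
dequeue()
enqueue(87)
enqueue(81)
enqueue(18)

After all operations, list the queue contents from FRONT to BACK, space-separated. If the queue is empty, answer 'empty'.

Answer: 71 23 20 44 87 81 18

Derivation:
enqueue(51): [51]
enqueue(63): [51, 63]
enqueue(63): [51, 63, 63]
enqueue(71): [51, 63, 63, 71]
dequeue(): [63, 63, 71]
enqueue(23): [63, 63, 71, 23]
dequeue(): [63, 71, 23]
enqueue(20): [63, 71, 23, 20]
enqueue(44): [63, 71, 23, 20, 44]
dequeue(): [71, 23, 20, 44]
enqueue(87): [71, 23, 20, 44, 87]
enqueue(81): [71, 23, 20, 44, 87, 81]
enqueue(18): [71, 23, 20, 44, 87, 81, 18]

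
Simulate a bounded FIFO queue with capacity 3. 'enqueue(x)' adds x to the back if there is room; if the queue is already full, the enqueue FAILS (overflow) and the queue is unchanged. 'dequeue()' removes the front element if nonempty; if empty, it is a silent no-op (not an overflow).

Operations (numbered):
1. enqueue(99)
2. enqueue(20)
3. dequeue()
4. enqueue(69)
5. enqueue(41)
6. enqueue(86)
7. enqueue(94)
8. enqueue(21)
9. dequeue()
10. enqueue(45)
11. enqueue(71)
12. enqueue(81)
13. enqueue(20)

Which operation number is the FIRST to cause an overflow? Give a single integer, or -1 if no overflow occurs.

1. enqueue(99): size=1
2. enqueue(20): size=2
3. dequeue(): size=1
4. enqueue(69): size=2
5. enqueue(41): size=3
6. enqueue(86): size=3=cap → OVERFLOW (fail)
7. enqueue(94): size=3=cap → OVERFLOW (fail)
8. enqueue(21): size=3=cap → OVERFLOW (fail)
9. dequeue(): size=2
10. enqueue(45): size=3
11. enqueue(71): size=3=cap → OVERFLOW (fail)
12. enqueue(81): size=3=cap → OVERFLOW (fail)
13. enqueue(20): size=3=cap → OVERFLOW (fail)

Answer: 6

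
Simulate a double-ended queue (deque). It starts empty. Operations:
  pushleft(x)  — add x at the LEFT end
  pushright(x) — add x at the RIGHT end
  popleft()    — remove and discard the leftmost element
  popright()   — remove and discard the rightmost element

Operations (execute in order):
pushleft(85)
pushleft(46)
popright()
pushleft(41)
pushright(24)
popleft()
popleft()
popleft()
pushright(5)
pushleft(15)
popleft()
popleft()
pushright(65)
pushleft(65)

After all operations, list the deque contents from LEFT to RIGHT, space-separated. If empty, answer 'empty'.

Answer: 65 65

Derivation:
pushleft(85): [85]
pushleft(46): [46, 85]
popright(): [46]
pushleft(41): [41, 46]
pushright(24): [41, 46, 24]
popleft(): [46, 24]
popleft(): [24]
popleft(): []
pushright(5): [5]
pushleft(15): [15, 5]
popleft(): [5]
popleft(): []
pushright(65): [65]
pushleft(65): [65, 65]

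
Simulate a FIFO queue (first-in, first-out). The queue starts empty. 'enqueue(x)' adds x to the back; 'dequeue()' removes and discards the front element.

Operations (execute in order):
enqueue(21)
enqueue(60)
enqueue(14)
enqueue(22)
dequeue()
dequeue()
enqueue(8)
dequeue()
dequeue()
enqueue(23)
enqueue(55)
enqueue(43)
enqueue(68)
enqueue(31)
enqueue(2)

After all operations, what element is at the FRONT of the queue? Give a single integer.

Answer: 8

Derivation:
enqueue(21): queue = [21]
enqueue(60): queue = [21, 60]
enqueue(14): queue = [21, 60, 14]
enqueue(22): queue = [21, 60, 14, 22]
dequeue(): queue = [60, 14, 22]
dequeue(): queue = [14, 22]
enqueue(8): queue = [14, 22, 8]
dequeue(): queue = [22, 8]
dequeue(): queue = [8]
enqueue(23): queue = [8, 23]
enqueue(55): queue = [8, 23, 55]
enqueue(43): queue = [8, 23, 55, 43]
enqueue(68): queue = [8, 23, 55, 43, 68]
enqueue(31): queue = [8, 23, 55, 43, 68, 31]
enqueue(2): queue = [8, 23, 55, 43, 68, 31, 2]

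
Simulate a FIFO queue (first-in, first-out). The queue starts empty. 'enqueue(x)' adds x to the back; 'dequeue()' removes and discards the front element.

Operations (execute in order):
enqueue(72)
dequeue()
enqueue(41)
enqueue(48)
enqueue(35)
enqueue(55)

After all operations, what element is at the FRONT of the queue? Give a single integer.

Answer: 41

Derivation:
enqueue(72): queue = [72]
dequeue(): queue = []
enqueue(41): queue = [41]
enqueue(48): queue = [41, 48]
enqueue(35): queue = [41, 48, 35]
enqueue(55): queue = [41, 48, 35, 55]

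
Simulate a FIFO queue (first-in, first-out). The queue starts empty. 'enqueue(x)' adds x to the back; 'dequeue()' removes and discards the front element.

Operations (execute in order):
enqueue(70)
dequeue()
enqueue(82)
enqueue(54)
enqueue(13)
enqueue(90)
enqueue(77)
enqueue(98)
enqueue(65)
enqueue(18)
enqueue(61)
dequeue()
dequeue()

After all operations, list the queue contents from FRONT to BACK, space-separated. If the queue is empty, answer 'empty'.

Answer: 13 90 77 98 65 18 61

Derivation:
enqueue(70): [70]
dequeue(): []
enqueue(82): [82]
enqueue(54): [82, 54]
enqueue(13): [82, 54, 13]
enqueue(90): [82, 54, 13, 90]
enqueue(77): [82, 54, 13, 90, 77]
enqueue(98): [82, 54, 13, 90, 77, 98]
enqueue(65): [82, 54, 13, 90, 77, 98, 65]
enqueue(18): [82, 54, 13, 90, 77, 98, 65, 18]
enqueue(61): [82, 54, 13, 90, 77, 98, 65, 18, 61]
dequeue(): [54, 13, 90, 77, 98, 65, 18, 61]
dequeue(): [13, 90, 77, 98, 65, 18, 61]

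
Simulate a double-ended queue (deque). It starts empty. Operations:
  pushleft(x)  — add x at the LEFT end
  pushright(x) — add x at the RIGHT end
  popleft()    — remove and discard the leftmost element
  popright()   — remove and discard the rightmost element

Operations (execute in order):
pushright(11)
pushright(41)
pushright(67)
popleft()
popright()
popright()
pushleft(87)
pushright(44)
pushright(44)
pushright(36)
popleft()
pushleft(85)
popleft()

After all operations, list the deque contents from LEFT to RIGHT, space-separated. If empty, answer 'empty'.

Answer: 44 44 36

Derivation:
pushright(11): [11]
pushright(41): [11, 41]
pushright(67): [11, 41, 67]
popleft(): [41, 67]
popright(): [41]
popright(): []
pushleft(87): [87]
pushright(44): [87, 44]
pushright(44): [87, 44, 44]
pushright(36): [87, 44, 44, 36]
popleft(): [44, 44, 36]
pushleft(85): [85, 44, 44, 36]
popleft(): [44, 44, 36]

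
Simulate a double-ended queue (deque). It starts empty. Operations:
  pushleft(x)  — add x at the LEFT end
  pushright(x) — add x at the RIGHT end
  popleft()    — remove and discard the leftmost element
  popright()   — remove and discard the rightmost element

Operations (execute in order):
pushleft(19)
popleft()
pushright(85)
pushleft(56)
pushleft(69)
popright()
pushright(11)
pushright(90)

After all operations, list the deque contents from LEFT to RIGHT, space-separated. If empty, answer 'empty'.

Answer: 69 56 11 90

Derivation:
pushleft(19): [19]
popleft(): []
pushright(85): [85]
pushleft(56): [56, 85]
pushleft(69): [69, 56, 85]
popright(): [69, 56]
pushright(11): [69, 56, 11]
pushright(90): [69, 56, 11, 90]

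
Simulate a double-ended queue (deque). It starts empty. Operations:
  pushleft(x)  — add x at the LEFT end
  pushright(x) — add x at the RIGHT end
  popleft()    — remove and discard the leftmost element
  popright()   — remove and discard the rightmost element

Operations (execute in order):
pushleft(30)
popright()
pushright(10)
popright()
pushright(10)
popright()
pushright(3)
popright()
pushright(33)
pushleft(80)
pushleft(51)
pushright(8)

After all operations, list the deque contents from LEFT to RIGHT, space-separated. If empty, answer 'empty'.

Answer: 51 80 33 8

Derivation:
pushleft(30): [30]
popright(): []
pushright(10): [10]
popright(): []
pushright(10): [10]
popright(): []
pushright(3): [3]
popright(): []
pushright(33): [33]
pushleft(80): [80, 33]
pushleft(51): [51, 80, 33]
pushright(8): [51, 80, 33, 8]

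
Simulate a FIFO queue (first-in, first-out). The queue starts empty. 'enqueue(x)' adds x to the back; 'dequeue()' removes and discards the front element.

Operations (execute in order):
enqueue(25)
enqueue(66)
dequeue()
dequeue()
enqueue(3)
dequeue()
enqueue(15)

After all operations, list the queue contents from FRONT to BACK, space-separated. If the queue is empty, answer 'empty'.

Answer: 15

Derivation:
enqueue(25): [25]
enqueue(66): [25, 66]
dequeue(): [66]
dequeue(): []
enqueue(3): [3]
dequeue(): []
enqueue(15): [15]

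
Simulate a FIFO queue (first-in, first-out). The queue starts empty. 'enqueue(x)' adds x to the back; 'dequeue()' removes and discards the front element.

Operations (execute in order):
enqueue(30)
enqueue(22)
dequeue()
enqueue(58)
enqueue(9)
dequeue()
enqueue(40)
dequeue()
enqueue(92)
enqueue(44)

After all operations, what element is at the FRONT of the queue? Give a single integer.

enqueue(30): queue = [30]
enqueue(22): queue = [30, 22]
dequeue(): queue = [22]
enqueue(58): queue = [22, 58]
enqueue(9): queue = [22, 58, 9]
dequeue(): queue = [58, 9]
enqueue(40): queue = [58, 9, 40]
dequeue(): queue = [9, 40]
enqueue(92): queue = [9, 40, 92]
enqueue(44): queue = [9, 40, 92, 44]

Answer: 9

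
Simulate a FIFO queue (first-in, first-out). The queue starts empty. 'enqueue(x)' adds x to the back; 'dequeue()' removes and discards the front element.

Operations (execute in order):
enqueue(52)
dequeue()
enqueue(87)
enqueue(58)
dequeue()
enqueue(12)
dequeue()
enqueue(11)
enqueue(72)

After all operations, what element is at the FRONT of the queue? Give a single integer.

Answer: 12

Derivation:
enqueue(52): queue = [52]
dequeue(): queue = []
enqueue(87): queue = [87]
enqueue(58): queue = [87, 58]
dequeue(): queue = [58]
enqueue(12): queue = [58, 12]
dequeue(): queue = [12]
enqueue(11): queue = [12, 11]
enqueue(72): queue = [12, 11, 72]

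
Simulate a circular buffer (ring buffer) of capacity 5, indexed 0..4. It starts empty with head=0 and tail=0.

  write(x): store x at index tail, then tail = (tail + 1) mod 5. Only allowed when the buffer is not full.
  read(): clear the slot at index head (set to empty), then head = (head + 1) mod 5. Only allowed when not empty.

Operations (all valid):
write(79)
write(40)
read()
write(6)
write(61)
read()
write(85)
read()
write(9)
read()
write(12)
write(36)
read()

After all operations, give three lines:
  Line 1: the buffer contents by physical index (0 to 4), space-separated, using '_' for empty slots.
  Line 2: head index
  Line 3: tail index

write(79): buf=[79 _ _ _ _], head=0, tail=1, size=1
write(40): buf=[79 40 _ _ _], head=0, tail=2, size=2
read(): buf=[_ 40 _ _ _], head=1, tail=2, size=1
write(6): buf=[_ 40 6 _ _], head=1, tail=3, size=2
write(61): buf=[_ 40 6 61 _], head=1, tail=4, size=3
read(): buf=[_ _ 6 61 _], head=2, tail=4, size=2
write(85): buf=[_ _ 6 61 85], head=2, tail=0, size=3
read(): buf=[_ _ _ 61 85], head=3, tail=0, size=2
write(9): buf=[9 _ _ 61 85], head=3, tail=1, size=3
read(): buf=[9 _ _ _ 85], head=4, tail=1, size=2
write(12): buf=[9 12 _ _ 85], head=4, tail=2, size=3
write(36): buf=[9 12 36 _ 85], head=4, tail=3, size=4
read(): buf=[9 12 36 _ _], head=0, tail=3, size=3

Answer: 9 12 36 _ _
0
3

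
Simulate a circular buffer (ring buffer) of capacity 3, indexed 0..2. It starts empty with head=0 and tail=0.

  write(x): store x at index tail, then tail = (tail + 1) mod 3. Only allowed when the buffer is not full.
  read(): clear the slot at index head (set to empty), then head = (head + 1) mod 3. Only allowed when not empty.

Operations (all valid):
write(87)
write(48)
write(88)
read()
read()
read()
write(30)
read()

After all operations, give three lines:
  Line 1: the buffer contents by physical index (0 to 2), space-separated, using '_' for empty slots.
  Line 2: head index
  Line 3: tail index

write(87): buf=[87 _ _], head=0, tail=1, size=1
write(48): buf=[87 48 _], head=0, tail=2, size=2
write(88): buf=[87 48 88], head=0, tail=0, size=3
read(): buf=[_ 48 88], head=1, tail=0, size=2
read(): buf=[_ _ 88], head=2, tail=0, size=1
read(): buf=[_ _ _], head=0, tail=0, size=0
write(30): buf=[30 _ _], head=0, tail=1, size=1
read(): buf=[_ _ _], head=1, tail=1, size=0

Answer: _ _ _
1
1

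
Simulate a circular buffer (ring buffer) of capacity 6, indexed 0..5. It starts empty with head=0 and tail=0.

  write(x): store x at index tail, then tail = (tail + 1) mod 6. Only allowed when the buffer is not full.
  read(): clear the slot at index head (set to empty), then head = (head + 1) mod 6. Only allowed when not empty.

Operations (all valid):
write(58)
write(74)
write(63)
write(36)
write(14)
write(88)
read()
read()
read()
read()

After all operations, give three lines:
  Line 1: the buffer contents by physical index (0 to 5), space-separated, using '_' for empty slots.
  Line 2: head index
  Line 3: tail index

Answer: _ _ _ _ 14 88
4
0

Derivation:
write(58): buf=[58 _ _ _ _ _], head=0, tail=1, size=1
write(74): buf=[58 74 _ _ _ _], head=0, tail=2, size=2
write(63): buf=[58 74 63 _ _ _], head=0, tail=3, size=3
write(36): buf=[58 74 63 36 _ _], head=0, tail=4, size=4
write(14): buf=[58 74 63 36 14 _], head=0, tail=5, size=5
write(88): buf=[58 74 63 36 14 88], head=0, tail=0, size=6
read(): buf=[_ 74 63 36 14 88], head=1, tail=0, size=5
read(): buf=[_ _ 63 36 14 88], head=2, tail=0, size=4
read(): buf=[_ _ _ 36 14 88], head=3, tail=0, size=3
read(): buf=[_ _ _ _ 14 88], head=4, tail=0, size=2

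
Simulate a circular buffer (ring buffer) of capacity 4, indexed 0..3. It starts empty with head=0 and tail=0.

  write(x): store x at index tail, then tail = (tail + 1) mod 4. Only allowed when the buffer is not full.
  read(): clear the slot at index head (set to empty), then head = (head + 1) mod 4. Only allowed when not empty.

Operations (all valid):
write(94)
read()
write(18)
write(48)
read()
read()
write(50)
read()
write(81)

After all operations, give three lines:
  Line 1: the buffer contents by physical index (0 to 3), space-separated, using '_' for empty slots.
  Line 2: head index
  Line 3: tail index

write(94): buf=[94 _ _ _], head=0, tail=1, size=1
read(): buf=[_ _ _ _], head=1, tail=1, size=0
write(18): buf=[_ 18 _ _], head=1, tail=2, size=1
write(48): buf=[_ 18 48 _], head=1, tail=3, size=2
read(): buf=[_ _ 48 _], head=2, tail=3, size=1
read(): buf=[_ _ _ _], head=3, tail=3, size=0
write(50): buf=[_ _ _ 50], head=3, tail=0, size=1
read(): buf=[_ _ _ _], head=0, tail=0, size=0
write(81): buf=[81 _ _ _], head=0, tail=1, size=1

Answer: 81 _ _ _
0
1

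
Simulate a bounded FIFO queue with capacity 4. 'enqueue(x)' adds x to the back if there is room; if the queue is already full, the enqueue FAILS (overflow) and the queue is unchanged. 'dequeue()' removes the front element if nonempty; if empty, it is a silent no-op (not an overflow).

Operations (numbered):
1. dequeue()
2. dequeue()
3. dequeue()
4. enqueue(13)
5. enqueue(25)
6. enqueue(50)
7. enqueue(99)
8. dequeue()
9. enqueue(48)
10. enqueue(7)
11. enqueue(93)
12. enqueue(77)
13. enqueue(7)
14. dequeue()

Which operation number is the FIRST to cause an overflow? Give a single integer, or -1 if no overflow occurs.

1. dequeue(): empty, no-op, size=0
2. dequeue(): empty, no-op, size=0
3. dequeue(): empty, no-op, size=0
4. enqueue(13): size=1
5. enqueue(25): size=2
6. enqueue(50): size=3
7. enqueue(99): size=4
8. dequeue(): size=3
9. enqueue(48): size=4
10. enqueue(7): size=4=cap → OVERFLOW (fail)
11. enqueue(93): size=4=cap → OVERFLOW (fail)
12. enqueue(77): size=4=cap → OVERFLOW (fail)
13. enqueue(7): size=4=cap → OVERFLOW (fail)
14. dequeue(): size=3

Answer: 10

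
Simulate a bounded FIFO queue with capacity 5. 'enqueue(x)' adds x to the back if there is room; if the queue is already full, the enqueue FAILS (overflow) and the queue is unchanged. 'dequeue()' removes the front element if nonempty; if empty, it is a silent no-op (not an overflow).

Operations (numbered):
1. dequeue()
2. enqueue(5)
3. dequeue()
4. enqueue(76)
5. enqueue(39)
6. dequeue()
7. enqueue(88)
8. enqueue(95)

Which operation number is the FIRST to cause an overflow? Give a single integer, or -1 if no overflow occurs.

Answer: -1

Derivation:
1. dequeue(): empty, no-op, size=0
2. enqueue(5): size=1
3. dequeue(): size=0
4. enqueue(76): size=1
5. enqueue(39): size=2
6. dequeue(): size=1
7. enqueue(88): size=2
8. enqueue(95): size=3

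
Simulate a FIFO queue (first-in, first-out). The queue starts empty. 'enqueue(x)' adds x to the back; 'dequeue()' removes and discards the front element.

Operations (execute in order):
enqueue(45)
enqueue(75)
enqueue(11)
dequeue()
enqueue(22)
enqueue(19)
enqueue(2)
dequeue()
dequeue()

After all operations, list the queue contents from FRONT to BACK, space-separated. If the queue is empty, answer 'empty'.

Answer: 22 19 2

Derivation:
enqueue(45): [45]
enqueue(75): [45, 75]
enqueue(11): [45, 75, 11]
dequeue(): [75, 11]
enqueue(22): [75, 11, 22]
enqueue(19): [75, 11, 22, 19]
enqueue(2): [75, 11, 22, 19, 2]
dequeue(): [11, 22, 19, 2]
dequeue(): [22, 19, 2]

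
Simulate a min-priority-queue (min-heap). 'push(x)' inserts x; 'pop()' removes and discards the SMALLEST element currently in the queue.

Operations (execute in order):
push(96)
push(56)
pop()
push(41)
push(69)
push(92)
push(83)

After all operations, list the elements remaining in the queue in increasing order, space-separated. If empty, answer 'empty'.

push(96): heap contents = [96]
push(56): heap contents = [56, 96]
pop() → 56: heap contents = [96]
push(41): heap contents = [41, 96]
push(69): heap contents = [41, 69, 96]
push(92): heap contents = [41, 69, 92, 96]
push(83): heap contents = [41, 69, 83, 92, 96]

Answer: 41 69 83 92 96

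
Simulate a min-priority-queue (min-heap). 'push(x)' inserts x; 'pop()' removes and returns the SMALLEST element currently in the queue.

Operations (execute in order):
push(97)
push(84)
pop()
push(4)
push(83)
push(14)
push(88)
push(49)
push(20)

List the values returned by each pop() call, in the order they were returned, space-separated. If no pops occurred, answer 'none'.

Answer: 84

Derivation:
push(97): heap contents = [97]
push(84): heap contents = [84, 97]
pop() → 84: heap contents = [97]
push(4): heap contents = [4, 97]
push(83): heap contents = [4, 83, 97]
push(14): heap contents = [4, 14, 83, 97]
push(88): heap contents = [4, 14, 83, 88, 97]
push(49): heap contents = [4, 14, 49, 83, 88, 97]
push(20): heap contents = [4, 14, 20, 49, 83, 88, 97]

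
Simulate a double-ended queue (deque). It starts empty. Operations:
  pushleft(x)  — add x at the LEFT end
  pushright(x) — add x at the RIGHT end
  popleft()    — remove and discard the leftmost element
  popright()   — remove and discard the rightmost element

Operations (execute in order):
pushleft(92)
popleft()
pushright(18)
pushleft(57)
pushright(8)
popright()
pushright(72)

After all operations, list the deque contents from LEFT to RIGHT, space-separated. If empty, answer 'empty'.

pushleft(92): [92]
popleft(): []
pushright(18): [18]
pushleft(57): [57, 18]
pushright(8): [57, 18, 8]
popright(): [57, 18]
pushright(72): [57, 18, 72]

Answer: 57 18 72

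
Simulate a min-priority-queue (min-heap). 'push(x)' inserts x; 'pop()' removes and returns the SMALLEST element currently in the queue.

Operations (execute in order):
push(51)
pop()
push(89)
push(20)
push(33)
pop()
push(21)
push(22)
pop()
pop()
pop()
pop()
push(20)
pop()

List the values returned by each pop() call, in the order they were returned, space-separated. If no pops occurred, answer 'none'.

push(51): heap contents = [51]
pop() → 51: heap contents = []
push(89): heap contents = [89]
push(20): heap contents = [20, 89]
push(33): heap contents = [20, 33, 89]
pop() → 20: heap contents = [33, 89]
push(21): heap contents = [21, 33, 89]
push(22): heap contents = [21, 22, 33, 89]
pop() → 21: heap contents = [22, 33, 89]
pop() → 22: heap contents = [33, 89]
pop() → 33: heap contents = [89]
pop() → 89: heap contents = []
push(20): heap contents = [20]
pop() → 20: heap contents = []

Answer: 51 20 21 22 33 89 20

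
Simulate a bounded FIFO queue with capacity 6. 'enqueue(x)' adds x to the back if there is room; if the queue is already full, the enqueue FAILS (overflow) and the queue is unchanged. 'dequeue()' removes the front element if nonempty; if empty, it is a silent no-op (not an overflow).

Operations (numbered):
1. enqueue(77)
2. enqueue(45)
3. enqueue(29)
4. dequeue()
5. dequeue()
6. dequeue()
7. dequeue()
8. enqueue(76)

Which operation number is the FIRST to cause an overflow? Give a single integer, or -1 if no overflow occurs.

1. enqueue(77): size=1
2. enqueue(45): size=2
3. enqueue(29): size=3
4. dequeue(): size=2
5. dequeue(): size=1
6. dequeue(): size=0
7. dequeue(): empty, no-op, size=0
8. enqueue(76): size=1

Answer: -1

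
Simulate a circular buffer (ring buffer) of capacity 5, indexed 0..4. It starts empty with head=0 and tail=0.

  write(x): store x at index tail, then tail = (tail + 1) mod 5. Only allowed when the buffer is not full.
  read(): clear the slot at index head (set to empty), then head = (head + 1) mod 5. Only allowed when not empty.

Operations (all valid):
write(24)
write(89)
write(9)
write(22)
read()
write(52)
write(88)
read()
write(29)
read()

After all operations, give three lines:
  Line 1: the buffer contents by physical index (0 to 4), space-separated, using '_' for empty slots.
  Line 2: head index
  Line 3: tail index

write(24): buf=[24 _ _ _ _], head=0, tail=1, size=1
write(89): buf=[24 89 _ _ _], head=0, tail=2, size=2
write(9): buf=[24 89 9 _ _], head=0, tail=3, size=3
write(22): buf=[24 89 9 22 _], head=0, tail=4, size=4
read(): buf=[_ 89 9 22 _], head=1, tail=4, size=3
write(52): buf=[_ 89 9 22 52], head=1, tail=0, size=4
write(88): buf=[88 89 9 22 52], head=1, tail=1, size=5
read(): buf=[88 _ 9 22 52], head=2, tail=1, size=4
write(29): buf=[88 29 9 22 52], head=2, tail=2, size=5
read(): buf=[88 29 _ 22 52], head=3, tail=2, size=4

Answer: 88 29 _ 22 52
3
2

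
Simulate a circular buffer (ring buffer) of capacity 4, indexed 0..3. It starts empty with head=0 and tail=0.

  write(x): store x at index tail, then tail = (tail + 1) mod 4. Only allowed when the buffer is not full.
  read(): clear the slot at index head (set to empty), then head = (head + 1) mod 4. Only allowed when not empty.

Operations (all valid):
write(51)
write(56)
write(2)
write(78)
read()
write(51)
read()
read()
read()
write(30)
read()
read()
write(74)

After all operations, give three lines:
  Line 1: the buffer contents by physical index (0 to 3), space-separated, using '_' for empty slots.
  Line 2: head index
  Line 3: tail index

Answer: _ _ 74 _
2
3

Derivation:
write(51): buf=[51 _ _ _], head=0, tail=1, size=1
write(56): buf=[51 56 _ _], head=0, tail=2, size=2
write(2): buf=[51 56 2 _], head=0, tail=3, size=3
write(78): buf=[51 56 2 78], head=0, tail=0, size=4
read(): buf=[_ 56 2 78], head=1, tail=0, size=3
write(51): buf=[51 56 2 78], head=1, tail=1, size=4
read(): buf=[51 _ 2 78], head=2, tail=1, size=3
read(): buf=[51 _ _ 78], head=3, tail=1, size=2
read(): buf=[51 _ _ _], head=0, tail=1, size=1
write(30): buf=[51 30 _ _], head=0, tail=2, size=2
read(): buf=[_ 30 _ _], head=1, tail=2, size=1
read(): buf=[_ _ _ _], head=2, tail=2, size=0
write(74): buf=[_ _ 74 _], head=2, tail=3, size=1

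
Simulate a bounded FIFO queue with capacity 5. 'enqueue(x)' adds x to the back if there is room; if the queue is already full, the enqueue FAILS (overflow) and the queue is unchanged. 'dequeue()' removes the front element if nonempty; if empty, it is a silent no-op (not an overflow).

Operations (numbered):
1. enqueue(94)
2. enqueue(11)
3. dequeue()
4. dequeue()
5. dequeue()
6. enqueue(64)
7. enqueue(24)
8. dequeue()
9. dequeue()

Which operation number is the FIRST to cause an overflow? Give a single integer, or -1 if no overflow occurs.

Answer: -1

Derivation:
1. enqueue(94): size=1
2. enqueue(11): size=2
3. dequeue(): size=1
4. dequeue(): size=0
5. dequeue(): empty, no-op, size=0
6. enqueue(64): size=1
7. enqueue(24): size=2
8. dequeue(): size=1
9. dequeue(): size=0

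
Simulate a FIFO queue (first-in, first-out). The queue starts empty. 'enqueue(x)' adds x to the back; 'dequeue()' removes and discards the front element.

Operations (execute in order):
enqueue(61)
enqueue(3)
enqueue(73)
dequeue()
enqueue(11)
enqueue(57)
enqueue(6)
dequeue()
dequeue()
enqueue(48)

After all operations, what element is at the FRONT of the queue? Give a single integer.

Answer: 11

Derivation:
enqueue(61): queue = [61]
enqueue(3): queue = [61, 3]
enqueue(73): queue = [61, 3, 73]
dequeue(): queue = [3, 73]
enqueue(11): queue = [3, 73, 11]
enqueue(57): queue = [3, 73, 11, 57]
enqueue(6): queue = [3, 73, 11, 57, 6]
dequeue(): queue = [73, 11, 57, 6]
dequeue(): queue = [11, 57, 6]
enqueue(48): queue = [11, 57, 6, 48]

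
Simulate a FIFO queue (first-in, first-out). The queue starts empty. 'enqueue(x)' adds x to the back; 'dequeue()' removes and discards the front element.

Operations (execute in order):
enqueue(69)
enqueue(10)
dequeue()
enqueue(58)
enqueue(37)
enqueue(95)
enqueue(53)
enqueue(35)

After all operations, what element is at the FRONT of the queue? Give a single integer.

enqueue(69): queue = [69]
enqueue(10): queue = [69, 10]
dequeue(): queue = [10]
enqueue(58): queue = [10, 58]
enqueue(37): queue = [10, 58, 37]
enqueue(95): queue = [10, 58, 37, 95]
enqueue(53): queue = [10, 58, 37, 95, 53]
enqueue(35): queue = [10, 58, 37, 95, 53, 35]

Answer: 10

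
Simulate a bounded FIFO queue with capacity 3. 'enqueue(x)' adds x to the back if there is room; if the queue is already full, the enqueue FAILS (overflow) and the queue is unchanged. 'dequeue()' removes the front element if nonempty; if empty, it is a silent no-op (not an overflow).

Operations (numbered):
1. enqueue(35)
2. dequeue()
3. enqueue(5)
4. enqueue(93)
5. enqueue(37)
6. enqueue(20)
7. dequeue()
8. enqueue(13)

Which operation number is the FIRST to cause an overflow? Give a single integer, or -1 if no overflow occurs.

1. enqueue(35): size=1
2. dequeue(): size=0
3. enqueue(5): size=1
4. enqueue(93): size=2
5. enqueue(37): size=3
6. enqueue(20): size=3=cap → OVERFLOW (fail)
7. dequeue(): size=2
8. enqueue(13): size=3

Answer: 6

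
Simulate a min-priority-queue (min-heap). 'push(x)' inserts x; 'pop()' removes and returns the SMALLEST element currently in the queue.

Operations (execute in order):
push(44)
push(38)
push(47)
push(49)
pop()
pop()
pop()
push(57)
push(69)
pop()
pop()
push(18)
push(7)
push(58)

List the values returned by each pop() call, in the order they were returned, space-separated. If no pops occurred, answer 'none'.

push(44): heap contents = [44]
push(38): heap contents = [38, 44]
push(47): heap contents = [38, 44, 47]
push(49): heap contents = [38, 44, 47, 49]
pop() → 38: heap contents = [44, 47, 49]
pop() → 44: heap contents = [47, 49]
pop() → 47: heap contents = [49]
push(57): heap contents = [49, 57]
push(69): heap contents = [49, 57, 69]
pop() → 49: heap contents = [57, 69]
pop() → 57: heap contents = [69]
push(18): heap contents = [18, 69]
push(7): heap contents = [7, 18, 69]
push(58): heap contents = [7, 18, 58, 69]

Answer: 38 44 47 49 57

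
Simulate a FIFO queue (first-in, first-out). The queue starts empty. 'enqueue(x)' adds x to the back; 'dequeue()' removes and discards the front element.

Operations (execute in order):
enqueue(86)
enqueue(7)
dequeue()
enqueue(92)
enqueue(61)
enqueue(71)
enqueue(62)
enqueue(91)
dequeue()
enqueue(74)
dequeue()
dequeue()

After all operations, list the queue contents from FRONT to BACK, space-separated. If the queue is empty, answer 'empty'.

Answer: 71 62 91 74

Derivation:
enqueue(86): [86]
enqueue(7): [86, 7]
dequeue(): [7]
enqueue(92): [7, 92]
enqueue(61): [7, 92, 61]
enqueue(71): [7, 92, 61, 71]
enqueue(62): [7, 92, 61, 71, 62]
enqueue(91): [7, 92, 61, 71, 62, 91]
dequeue(): [92, 61, 71, 62, 91]
enqueue(74): [92, 61, 71, 62, 91, 74]
dequeue(): [61, 71, 62, 91, 74]
dequeue(): [71, 62, 91, 74]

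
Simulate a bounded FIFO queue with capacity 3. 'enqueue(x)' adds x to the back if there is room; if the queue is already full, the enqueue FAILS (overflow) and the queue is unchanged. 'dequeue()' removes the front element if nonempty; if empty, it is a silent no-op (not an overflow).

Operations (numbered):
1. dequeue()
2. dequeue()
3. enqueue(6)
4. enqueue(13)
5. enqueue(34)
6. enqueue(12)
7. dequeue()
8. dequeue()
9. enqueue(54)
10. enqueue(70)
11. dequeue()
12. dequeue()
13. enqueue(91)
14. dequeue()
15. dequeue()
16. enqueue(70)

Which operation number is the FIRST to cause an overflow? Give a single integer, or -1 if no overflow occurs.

Answer: 6

Derivation:
1. dequeue(): empty, no-op, size=0
2. dequeue(): empty, no-op, size=0
3. enqueue(6): size=1
4. enqueue(13): size=2
5. enqueue(34): size=3
6. enqueue(12): size=3=cap → OVERFLOW (fail)
7. dequeue(): size=2
8. dequeue(): size=1
9. enqueue(54): size=2
10. enqueue(70): size=3
11. dequeue(): size=2
12. dequeue(): size=1
13. enqueue(91): size=2
14. dequeue(): size=1
15. dequeue(): size=0
16. enqueue(70): size=1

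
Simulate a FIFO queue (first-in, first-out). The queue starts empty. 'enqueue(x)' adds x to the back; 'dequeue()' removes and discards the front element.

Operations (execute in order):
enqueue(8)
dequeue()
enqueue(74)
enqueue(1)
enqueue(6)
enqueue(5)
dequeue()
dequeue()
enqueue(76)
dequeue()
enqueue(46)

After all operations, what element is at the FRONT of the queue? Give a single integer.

Answer: 5

Derivation:
enqueue(8): queue = [8]
dequeue(): queue = []
enqueue(74): queue = [74]
enqueue(1): queue = [74, 1]
enqueue(6): queue = [74, 1, 6]
enqueue(5): queue = [74, 1, 6, 5]
dequeue(): queue = [1, 6, 5]
dequeue(): queue = [6, 5]
enqueue(76): queue = [6, 5, 76]
dequeue(): queue = [5, 76]
enqueue(46): queue = [5, 76, 46]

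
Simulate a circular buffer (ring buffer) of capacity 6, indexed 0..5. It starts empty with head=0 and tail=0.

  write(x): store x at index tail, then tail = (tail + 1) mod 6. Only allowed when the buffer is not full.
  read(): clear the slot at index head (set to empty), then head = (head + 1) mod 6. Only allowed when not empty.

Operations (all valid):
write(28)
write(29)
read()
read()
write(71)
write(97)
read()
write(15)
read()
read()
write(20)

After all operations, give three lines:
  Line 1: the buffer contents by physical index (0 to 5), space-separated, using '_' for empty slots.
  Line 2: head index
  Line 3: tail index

write(28): buf=[28 _ _ _ _ _], head=0, tail=1, size=1
write(29): buf=[28 29 _ _ _ _], head=0, tail=2, size=2
read(): buf=[_ 29 _ _ _ _], head=1, tail=2, size=1
read(): buf=[_ _ _ _ _ _], head=2, tail=2, size=0
write(71): buf=[_ _ 71 _ _ _], head=2, tail=3, size=1
write(97): buf=[_ _ 71 97 _ _], head=2, tail=4, size=2
read(): buf=[_ _ _ 97 _ _], head=3, tail=4, size=1
write(15): buf=[_ _ _ 97 15 _], head=3, tail=5, size=2
read(): buf=[_ _ _ _ 15 _], head=4, tail=5, size=1
read(): buf=[_ _ _ _ _ _], head=5, tail=5, size=0
write(20): buf=[_ _ _ _ _ 20], head=5, tail=0, size=1

Answer: _ _ _ _ _ 20
5
0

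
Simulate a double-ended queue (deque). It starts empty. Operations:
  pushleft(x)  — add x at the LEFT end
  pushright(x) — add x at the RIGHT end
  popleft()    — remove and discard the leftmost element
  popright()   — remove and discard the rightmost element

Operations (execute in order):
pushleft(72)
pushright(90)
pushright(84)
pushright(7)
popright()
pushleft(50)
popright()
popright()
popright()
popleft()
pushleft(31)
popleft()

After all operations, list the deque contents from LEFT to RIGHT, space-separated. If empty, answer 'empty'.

pushleft(72): [72]
pushright(90): [72, 90]
pushright(84): [72, 90, 84]
pushright(7): [72, 90, 84, 7]
popright(): [72, 90, 84]
pushleft(50): [50, 72, 90, 84]
popright(): [50, 72, 90]
popright(): [50, 72]
popright(): [50]
popleft(): []
pushleft(31): [31]
popleft(): []

Answer: empty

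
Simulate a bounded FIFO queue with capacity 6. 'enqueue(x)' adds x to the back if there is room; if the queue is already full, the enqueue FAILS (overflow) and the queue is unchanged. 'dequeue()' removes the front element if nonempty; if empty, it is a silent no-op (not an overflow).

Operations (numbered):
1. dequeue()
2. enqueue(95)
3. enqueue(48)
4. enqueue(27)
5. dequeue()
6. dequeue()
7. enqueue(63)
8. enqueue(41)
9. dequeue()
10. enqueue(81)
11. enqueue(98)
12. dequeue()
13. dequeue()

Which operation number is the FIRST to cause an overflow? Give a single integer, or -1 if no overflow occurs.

1. dequeue(): empty, no-op, size=0
2. enqueue(95): size=1
3. enqueue(48): size=2
4. enqueue(27): size=3
5. dequeue(): size=2
6. dequeue(): size=1
7. enqueue(63): size=2
8. enqueue(41): size=3
9. dequeue(): size=2
10. enqueue(81): size=3
11. enqueue(98): size=4
12. dequeue(): size=3
13. dequeue(): size=2

Answer: -1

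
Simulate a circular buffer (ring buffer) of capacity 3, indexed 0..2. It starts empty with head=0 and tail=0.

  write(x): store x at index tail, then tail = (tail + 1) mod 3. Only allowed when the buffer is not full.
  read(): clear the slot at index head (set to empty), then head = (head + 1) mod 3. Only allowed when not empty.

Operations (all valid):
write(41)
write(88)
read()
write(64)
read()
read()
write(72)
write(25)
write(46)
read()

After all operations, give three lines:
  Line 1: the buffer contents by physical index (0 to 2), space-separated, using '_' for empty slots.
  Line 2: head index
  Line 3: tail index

Answer: _ 25 46
1
0

Derivation:
write(41): buf=[41 _ _], head=0, tail=1, size=1
write(88): buf=[41 88 _], head=0, tail=2, size=2
read(): buf=[_ 88 _], head=1, tail=2, size=1
write(64): buf=[_ 88 64], head=1, tail=0, size=2
read(): buf=[_ _ 64], head=2, tail=0, size=1
read(): buf=[_ _ _], head=0, tail=0, size=0
write(72): buf=[72 _ _], head=0, tail=1, size=1
write(25): buf=[72 25 _], head=0, tail=2, size=2
write(46): buf=[72 25 46], head=0, tail=0, size=3
read(): buf=[_ 25 46], head=1, tail=0, size=2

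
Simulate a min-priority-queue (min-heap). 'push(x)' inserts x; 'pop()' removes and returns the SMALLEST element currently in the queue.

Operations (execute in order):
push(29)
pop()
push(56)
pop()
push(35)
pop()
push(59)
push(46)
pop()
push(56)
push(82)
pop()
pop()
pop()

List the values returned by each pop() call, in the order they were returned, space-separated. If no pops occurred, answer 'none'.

Answer: 29 56 35 46 56 59 82

Derivation:
push(29): heap contents = [29]
pop() → 29: heap contents = []
push(56): heap contents = [56]
pop() → 56: heap contents = []
push(35): heap contents = [35]
pop() → 35: heap contents = []
push(59): heap contents = [59]
push(46): heap contents = [46, 59]
pop() → 46: heap contents = [59]
push(56): heap contents = [56, 59]
push(82): heap contents = [56, 59, 82]
pop() → 56: heap contents = [59, 82]
pop() → 59: heap contents = [82]
pop() → 82: heap contents = []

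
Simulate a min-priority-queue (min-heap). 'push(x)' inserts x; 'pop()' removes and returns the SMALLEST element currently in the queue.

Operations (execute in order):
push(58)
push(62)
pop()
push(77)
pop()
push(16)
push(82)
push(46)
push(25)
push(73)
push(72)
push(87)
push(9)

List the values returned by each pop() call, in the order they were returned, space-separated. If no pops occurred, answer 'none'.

push(58): heap contents = [58]
push(62): heap contents = [58, 62]
pop() → 58: heap contents = [62]
push(77): heap contents = [62, 77]
pop() → 62: heap contents = [77]
push(16): heap contents = [16, 77]
push(82): heap contents = [16, 77, 82]
push(46): heap contents = [16, 46, 77, 82]
push(25): heap contents = [16, 25, 46, 77, 82]
push(73): heap contents = [16, 25, 46, 73, 77, 82]
push(72): heap contents = [16, 25, 46, 72, 73, 77, 82]
push(87): heap contents = [16, 25, 46, 72, 73, 77, 82, 87]
push(9): heap contents = [9, 16, 25, 46, 72, 73, 77, 82, 87]

Answer: 58 62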